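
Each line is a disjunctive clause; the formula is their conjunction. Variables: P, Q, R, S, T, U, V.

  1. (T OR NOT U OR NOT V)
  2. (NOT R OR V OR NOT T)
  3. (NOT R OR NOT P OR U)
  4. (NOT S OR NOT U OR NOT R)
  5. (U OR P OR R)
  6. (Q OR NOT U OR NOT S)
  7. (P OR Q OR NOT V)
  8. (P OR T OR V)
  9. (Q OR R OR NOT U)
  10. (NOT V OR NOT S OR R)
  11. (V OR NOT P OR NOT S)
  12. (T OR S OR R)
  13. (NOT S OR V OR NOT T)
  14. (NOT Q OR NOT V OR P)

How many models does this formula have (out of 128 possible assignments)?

11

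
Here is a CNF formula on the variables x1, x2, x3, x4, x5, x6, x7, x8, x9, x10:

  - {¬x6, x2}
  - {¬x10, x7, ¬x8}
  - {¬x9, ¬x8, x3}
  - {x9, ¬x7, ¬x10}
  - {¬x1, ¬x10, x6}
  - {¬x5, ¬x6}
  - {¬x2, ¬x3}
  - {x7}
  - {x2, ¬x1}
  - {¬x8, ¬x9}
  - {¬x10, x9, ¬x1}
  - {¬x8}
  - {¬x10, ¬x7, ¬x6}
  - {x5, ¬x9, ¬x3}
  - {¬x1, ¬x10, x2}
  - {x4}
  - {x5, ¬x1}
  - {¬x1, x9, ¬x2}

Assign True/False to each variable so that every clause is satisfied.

(x7) is a unit clause, so x7 = True.
(¬x8) is a unit clause, so x8 = False.
(x4) is a unit clause, so x4 = True.
x1 occurs only negated in the remaining clauses — set x1 = False.
Pure literal: x10 appears only negated; assign x10 = False.
Branch on x2: take x2 = False.
  then x6 is forced to False.
Set x3 = True and propagate.
The remaining clauses are satisfied by x5 = True, x9 = False.
Every clause has at least one true literal under this assignment.
Check each clause:
  1. {¬x6, x2} — ¬x6 is true.
  2. {x7, ¬x8, ¬x10} — ¬x8 is true.
  3. {¬x8, ¬x9, x3} — ¬x8 is true.
  4. {¬x7, ¬x10, x9} — ¬x10 is true.
  5. {¬x10, ¬x1, x6} — ¬x1 is true.
  6. {¬x6, ¬x5} — ¬x6 is true.
  7. {¬x3, ¬x2} — ¬x2 is true.
  8. {x7} — x7 is true.
  9. {x2, ¬x1} — ¬x1 is true.
  10. {¬x9, ¬x8} — ¬x8 is true.
  11. {¬x10, ¬x1, x9} — ¬x1 is true.
  12. {¬x8} — ¬x8 is true.
  13. {¬x6, ¬x7, ¬x10} — ¬x6 is true.
  14. {x5, ¬x3, ¬x9} — x5 is true.
  15. {¬x10, ¬x1, x2} — ¬x10 is true.
  16. {x4} — x4 is true.
  17. {¬x1, x5} — x5 is true.
  18. {¬x1, x9, ¬x2} — ¬x2 is true.

x1=F, x2=F, x3=T, x4=T, x5=T, x6=F, x7=T, x8=F, x9=F, x10=F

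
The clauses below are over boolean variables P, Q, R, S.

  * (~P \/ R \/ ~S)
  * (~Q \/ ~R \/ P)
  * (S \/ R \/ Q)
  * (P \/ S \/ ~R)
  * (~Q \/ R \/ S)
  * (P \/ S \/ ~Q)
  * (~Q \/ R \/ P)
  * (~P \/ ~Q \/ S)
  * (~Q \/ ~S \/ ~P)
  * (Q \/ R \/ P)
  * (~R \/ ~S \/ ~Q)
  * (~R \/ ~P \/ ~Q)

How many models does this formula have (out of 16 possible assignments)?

Satisfying assignments:
  P=F Q=F R=T S=T
  P=T Q=F R=T S=F
  P=T Q=F R=T S=T
That's 3 in total.

3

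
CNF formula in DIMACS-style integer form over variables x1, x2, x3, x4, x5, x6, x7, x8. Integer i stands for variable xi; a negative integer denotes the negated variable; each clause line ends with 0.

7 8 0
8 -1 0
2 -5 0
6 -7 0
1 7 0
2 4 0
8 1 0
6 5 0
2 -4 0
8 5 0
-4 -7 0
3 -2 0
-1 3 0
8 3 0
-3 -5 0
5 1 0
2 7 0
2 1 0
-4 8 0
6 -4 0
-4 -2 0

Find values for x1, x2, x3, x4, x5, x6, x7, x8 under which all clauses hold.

x1 = 1  x2 = 1  x3 = 1  x4 = 0  x5 = 0  x6 = 1  x7 = 1  x8 = 1

Check each clause:
  1. (x7 | x8) — x8 is true.
  2. (~x1 | x8) — x8 is true.
  3. (~x5 | x2) — x2 is true.
  4. (~x7 | x6) — x6 is true.
  5. (x7 | x1) — x1 is true.
  6. (x4 | x2) — x2 is true.
  7. (x1 | x8) — x8 is true.
  8. (x6 | x5) — x6 is true.
  9. (~x4 | x2) — x2 is true.
  10. (x8 | x5) — x8 is true.
  11. (~x7 | ~x4) — ~x4 is true.
  12. (~x2 | x3) — x3 is true.
  13. (~x1 | x3) — x3 is true.
  14. (x3 | x8) — x8 is true.
  15. (~x3 | ~x5) — ~x5 is true.
  16. (x5 | x1) — x1 is true.
  17. (x7 | x2) — x2 is true.
  18. (x1 | x2) — x1 is true.
  19. (x8 | ~x4) — x8 is true.
  20. (~x4 | x6) — ~x4 is true.
  21. (~x2 | ~x4) — ~x4 is true.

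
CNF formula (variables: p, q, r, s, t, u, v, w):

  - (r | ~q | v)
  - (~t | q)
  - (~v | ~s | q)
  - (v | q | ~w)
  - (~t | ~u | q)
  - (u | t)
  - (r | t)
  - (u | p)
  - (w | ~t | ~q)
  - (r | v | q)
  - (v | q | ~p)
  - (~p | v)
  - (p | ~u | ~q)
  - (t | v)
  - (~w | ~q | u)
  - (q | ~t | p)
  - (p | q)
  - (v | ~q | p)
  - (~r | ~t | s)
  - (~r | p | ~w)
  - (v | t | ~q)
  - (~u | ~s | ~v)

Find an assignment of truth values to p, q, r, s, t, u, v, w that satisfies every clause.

p = 1, q = 1, r = 1, s = 0, t = 0, u = 1, v = 1, w = 0

Set p = True and propagate.
  then v is forced to True.
The remaining clauses are satisfied by q = True, r = True, s = False, t = False, u = True, w = False.
Every clause has at least one true literal under this assignment.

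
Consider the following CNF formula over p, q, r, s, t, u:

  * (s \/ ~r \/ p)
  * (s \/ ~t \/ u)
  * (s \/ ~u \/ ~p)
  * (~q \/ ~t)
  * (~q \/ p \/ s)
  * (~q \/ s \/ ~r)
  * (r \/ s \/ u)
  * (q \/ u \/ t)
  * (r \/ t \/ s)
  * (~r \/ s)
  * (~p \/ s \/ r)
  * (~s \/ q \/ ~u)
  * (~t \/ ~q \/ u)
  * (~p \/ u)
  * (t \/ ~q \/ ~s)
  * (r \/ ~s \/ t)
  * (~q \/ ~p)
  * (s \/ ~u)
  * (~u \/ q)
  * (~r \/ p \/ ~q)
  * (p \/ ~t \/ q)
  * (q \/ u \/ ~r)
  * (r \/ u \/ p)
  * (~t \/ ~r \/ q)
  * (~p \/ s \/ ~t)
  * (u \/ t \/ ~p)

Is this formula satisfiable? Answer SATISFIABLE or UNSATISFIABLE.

s = True:
  q = True:
    propagation gives t=False; an empty clause results — contradiction.
  q = False:
    propagation gives u=False, t=True, p=False; an empty clause results — contradiction.
s = False:
  propagation gives r=False, u=True; an empty clause results — contradiction.
Every branch closes, so no satisfying assignment exists.

UNSATISFIABLE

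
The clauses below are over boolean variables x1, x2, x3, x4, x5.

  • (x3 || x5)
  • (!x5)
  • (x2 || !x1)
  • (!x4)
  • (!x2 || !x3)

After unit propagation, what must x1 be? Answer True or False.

(!x5) stands alone — x5 = False.
From (x5 || x3) and x5 = False: x3 = True.
(!x4) stands alone — x4 = False.
(!x3 || !x2) with x3 = True leaves only !x2, so x2 = False.
In (!x1 || x2), x2 is now false; !x1 must hold, so x1 = False.

False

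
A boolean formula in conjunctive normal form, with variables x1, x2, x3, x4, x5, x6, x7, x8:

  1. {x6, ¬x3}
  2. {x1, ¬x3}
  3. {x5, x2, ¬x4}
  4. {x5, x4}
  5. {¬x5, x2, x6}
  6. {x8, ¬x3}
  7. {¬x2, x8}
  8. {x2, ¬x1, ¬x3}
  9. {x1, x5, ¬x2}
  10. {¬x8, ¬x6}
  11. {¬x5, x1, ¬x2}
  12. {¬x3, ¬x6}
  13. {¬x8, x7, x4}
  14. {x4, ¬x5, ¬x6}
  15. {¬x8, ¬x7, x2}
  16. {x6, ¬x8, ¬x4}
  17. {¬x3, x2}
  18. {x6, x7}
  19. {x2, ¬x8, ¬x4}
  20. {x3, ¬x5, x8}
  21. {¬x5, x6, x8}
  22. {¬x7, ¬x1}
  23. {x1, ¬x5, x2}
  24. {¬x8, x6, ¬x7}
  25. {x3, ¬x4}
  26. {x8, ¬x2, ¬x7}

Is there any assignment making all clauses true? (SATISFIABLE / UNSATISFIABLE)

UNSATISFIABLE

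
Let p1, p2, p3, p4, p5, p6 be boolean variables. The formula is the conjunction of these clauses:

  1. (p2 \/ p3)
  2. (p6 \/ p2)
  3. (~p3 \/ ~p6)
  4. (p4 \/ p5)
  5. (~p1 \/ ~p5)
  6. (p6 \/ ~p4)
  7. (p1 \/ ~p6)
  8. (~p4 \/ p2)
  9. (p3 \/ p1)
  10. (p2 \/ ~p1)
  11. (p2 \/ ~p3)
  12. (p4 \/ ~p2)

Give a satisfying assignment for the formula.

Set p1 = True and propagate.
  then p5 is forced to False.
  then p4 is forced to True.
  then p6 is forced to True.
  then p3 is forced to False.
  then p2 is forced to True.
Check each clause:
  1. (p3 \/ p2) — p2 is true.
  2. (p6 \/ p2) — p2 is true.
  3. (~p6 \/ ~p3) — ~p3 is true.
  4. (p5 \/ p4) — p4 is true.
  5. (~p5 \/ ~p1) — ~p5 is true.
  6. (p6 \/ ~p4) — p6 is true.
  7. (p1 \/ ~p6) — p1 is true.
  8. (p2 \/ ~p4) — p2 is true.
  9. (p3 \/ p1) — p1 is true.
  10. (p2 \/ ~p1) — p2 is true.
  11. (~p3 \/ p2) — p2 is true.
  12. (~p2 \/ p4) — p4 is true.

p1=True, p2=True, p3=False, p4=True, p5=False, p6=True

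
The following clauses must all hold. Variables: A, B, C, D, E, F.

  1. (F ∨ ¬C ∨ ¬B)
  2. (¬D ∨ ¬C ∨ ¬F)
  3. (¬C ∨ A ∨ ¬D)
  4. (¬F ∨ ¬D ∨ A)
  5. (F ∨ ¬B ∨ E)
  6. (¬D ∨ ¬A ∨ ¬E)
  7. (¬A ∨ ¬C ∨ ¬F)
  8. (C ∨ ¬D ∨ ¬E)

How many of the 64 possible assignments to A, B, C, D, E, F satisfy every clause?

27

Split on C, then D.
  C=T, D=T: remaining (A,B,E,F) ∈ {(T,F,F,F)} — 1.
  C=T, D=F: E free; 4 ways for (A,B,F) × 2^1 = 8.
  C=F, D=T: remaining (A,B,E,F) ∈ {(F,F,F,F); (T,F,F,F); (T,F,F,T); (T,T,F,T)} — 4.
  C=F, D=F: A free; 7 ways for (B,E,F) × 2^1 = 14.
Total: 1 + 8 + 4 + 14 = 27.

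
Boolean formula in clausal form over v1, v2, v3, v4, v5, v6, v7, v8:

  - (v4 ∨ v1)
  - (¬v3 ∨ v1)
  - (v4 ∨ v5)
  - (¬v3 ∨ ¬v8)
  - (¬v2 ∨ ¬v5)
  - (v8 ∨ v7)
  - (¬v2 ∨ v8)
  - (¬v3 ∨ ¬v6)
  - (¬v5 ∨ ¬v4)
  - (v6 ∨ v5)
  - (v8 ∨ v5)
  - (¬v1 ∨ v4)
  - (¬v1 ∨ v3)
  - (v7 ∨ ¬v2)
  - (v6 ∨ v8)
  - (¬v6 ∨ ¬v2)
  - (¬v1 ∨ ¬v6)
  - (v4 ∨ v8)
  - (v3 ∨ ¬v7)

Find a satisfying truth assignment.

v1=False  v2=False  v3=False  v4=True  v5=False  v6=True  v7=False  v8=True

Pure literal: v2 appears only negated; assign v2 = False.
Try v1 = False.
  then v4 is forced to True.
  then v3 is forced to False.
  then v5 is forced to False.
  then v6 is forced to True.
  then v8 is forced to True.
  then v7 is forced to False.
Check each clause:
  1. (v1 ∨ v4) — v4 is true.
  2. (v1 ∨ ¬v3) — ¬v3 is true.
  3. (v4 ∨ v5) — v4 is true.
  4. (¬v3 ∨ ¬v8) — ¬v3 is true.
  5. (¬v5 ∨ ¬v2) — ¬v5 is true.
  6. (v7 ∨ v8) — v8 is true.
  7. (¬v2 ∨ v8) — v8 is true.
  8. (¬v3 ∨ ¬v6) — ¬v3 is true.
  9. (¬v5 ∨ ¬v4) — ¬v5 is true.
  10. (v5 ∨ v6) — v6 is true.
  11. (v8 ∨ v5) — v8 is true.
  12. (v4 ∨ ¬v1) — v4 is true.
  13. (v3 ∨ ¬v1) — ¬v1 is true.
  14. (v7 ∨ ¬v2) — ¬v2 is true.
  15. (v6 ∨ v8) — v8 is true.
  16. (¬v6 ∨ ¬v2) — ¬v2 is true.
  17. (¬v6 ∨ ¬v1) — ¬v1 is true.
  18. (v8 ∨ v4) — v8 is true.
  19. (v3 ∨ ¬v7) — ¬v7 is true.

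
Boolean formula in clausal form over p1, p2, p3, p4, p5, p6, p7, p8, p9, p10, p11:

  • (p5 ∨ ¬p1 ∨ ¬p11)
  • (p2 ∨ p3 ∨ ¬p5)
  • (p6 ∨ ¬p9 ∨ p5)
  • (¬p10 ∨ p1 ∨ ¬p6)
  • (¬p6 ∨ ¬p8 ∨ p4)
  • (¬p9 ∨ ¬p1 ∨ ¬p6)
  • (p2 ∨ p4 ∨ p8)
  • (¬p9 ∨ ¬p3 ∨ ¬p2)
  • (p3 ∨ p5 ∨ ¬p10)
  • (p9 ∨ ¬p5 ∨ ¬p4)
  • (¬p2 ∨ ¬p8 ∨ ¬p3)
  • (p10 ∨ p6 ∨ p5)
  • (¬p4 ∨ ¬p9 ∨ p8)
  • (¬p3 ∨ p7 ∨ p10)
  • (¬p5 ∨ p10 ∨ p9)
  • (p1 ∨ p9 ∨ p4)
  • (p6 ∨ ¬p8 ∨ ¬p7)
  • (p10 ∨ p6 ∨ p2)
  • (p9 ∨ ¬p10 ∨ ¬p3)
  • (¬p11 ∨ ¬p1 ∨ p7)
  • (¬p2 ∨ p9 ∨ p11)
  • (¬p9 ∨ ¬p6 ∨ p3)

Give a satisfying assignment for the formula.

Branch on p1: take p1 = True.
For the remaining variables, p2 = False, p3 = True, p4 = True, p5 = True, p6 = False, p7 = False, p8 = True, p9 = True, p10 = True, p11 = False works.
Check each clause:
  1. (¬p1 ∨ p5 ∨ ¬p11) — p5 is true.
  2. (p2 ∨ p3 ∨ ¬p5) — p3 is true.
  3. (p6 ∨ ¬p9 ∨ p5) — p5 is true.
  4. (p1 ∨ ¬p10 ∨ ¬p6) — p1 is true.
  5. (p4 ∨ ¬p6 ∨ ¬p8) — ¬p6 is true.
  6. (¬p6 ∨ ¬p1 ∨ ¬p9) — ¬p6 is true.
  7. (p2 ∨ p4 ∨ p8) — p8 is true.
  8. (¬p9 ∨ ¬p2 ∨ ¬p3) — ¬p2 is true.
  9. (¬p10 ∨ p3 ∨ p5) — p3 is true.
  10. (¬p5 ∨ p9 ∨ ¬p4) — p9 is true.
  11. (¬p2 ∨ ¬p3 ∨ ¬p8) — ¬p2 is true.
  12. (p5 ∨ p6 ∨ p10) — p10 is true.
  13. (p8 ∨ ¬p9 ∨ ¬p4) — p8 is true.
  14. (¬p3 ∨ p10 ∨ p7) — p10 is true.
  15. (¬p5 ∨ p9 ∨ p10) — p9 is true.
  16. (p4 ∨ p9 ∨ p1) — p1 is true.
  17. (¬p8 ∨ p6 ∨ ¬p7) — ¬p7 is true.
  18. (p2 ∨ p6 ∨ p10) — p10 is true.
  19. (¬p3 ∨ ¬p10 ∨ p9) — p9 is true.
  20. (p7 ∨ ¬p1 ∨ ¬p11) — ¬p11 is true.
  21. (p11 ∨ ¬p2 ∨ p9) — p9 is true.
  22. (¬p6 ∨ p3 ∨ ¬p9) — ¬p6 is true.

p1=1  p2=0  p3=1  p4=1  p5=1  p6=0  p7=0  p8=1  p9=1  p10=1  p11=0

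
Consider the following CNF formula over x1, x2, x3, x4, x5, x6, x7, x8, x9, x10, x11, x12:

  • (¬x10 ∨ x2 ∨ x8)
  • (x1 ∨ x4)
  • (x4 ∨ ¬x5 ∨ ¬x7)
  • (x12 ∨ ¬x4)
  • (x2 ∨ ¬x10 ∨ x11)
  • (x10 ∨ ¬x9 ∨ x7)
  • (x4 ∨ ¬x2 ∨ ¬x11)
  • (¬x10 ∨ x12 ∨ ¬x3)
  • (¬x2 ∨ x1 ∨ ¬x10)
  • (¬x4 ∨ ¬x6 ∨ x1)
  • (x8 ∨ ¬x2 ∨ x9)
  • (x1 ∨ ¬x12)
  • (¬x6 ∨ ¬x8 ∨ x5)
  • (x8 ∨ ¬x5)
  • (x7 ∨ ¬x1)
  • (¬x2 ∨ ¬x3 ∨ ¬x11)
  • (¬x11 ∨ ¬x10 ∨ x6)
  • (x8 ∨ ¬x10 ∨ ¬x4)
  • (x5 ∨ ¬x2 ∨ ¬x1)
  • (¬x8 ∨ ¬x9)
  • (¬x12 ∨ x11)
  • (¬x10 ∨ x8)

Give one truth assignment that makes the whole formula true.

Set x1 = True and propagate.
  then x7 is forced to True.
Branch on x2: take x2 = False.
Branch on x3: take x3 = True.
The remaining clauses are satisfied by x4 = False, x5 = False, x6 = False, x8 = False, x9 = True, x10 = False, x11 = True, x12 = True.

x1=T, x2=F, x3=T, x4=F, x5=F, x6=F, x7=T, x8=F, x9=T, x10=F, x11=T, x12=T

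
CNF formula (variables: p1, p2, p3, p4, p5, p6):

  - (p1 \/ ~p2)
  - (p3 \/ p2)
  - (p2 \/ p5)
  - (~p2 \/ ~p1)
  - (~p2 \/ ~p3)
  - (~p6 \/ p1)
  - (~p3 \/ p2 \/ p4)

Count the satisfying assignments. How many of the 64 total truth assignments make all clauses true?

3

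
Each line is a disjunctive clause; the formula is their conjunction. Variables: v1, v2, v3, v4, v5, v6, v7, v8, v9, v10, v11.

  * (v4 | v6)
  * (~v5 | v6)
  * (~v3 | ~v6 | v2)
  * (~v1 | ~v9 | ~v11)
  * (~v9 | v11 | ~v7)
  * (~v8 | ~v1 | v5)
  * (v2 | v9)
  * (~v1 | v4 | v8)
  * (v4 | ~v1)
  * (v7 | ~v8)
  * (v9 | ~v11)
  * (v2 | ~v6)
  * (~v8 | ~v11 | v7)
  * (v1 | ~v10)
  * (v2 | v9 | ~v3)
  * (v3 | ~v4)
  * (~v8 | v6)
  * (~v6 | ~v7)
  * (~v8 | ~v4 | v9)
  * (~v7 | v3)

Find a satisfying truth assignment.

Set v1 = True and propagate.
  then v4 is forced to True.
  then v3 is forced to True.
Branch on v2: take v2 = False.
  then v6 is forced to False.
  then v5 is forced to False.
  then v8 is forced to False.
  then v9 is forced to True.
  then v11 is forced to False.
  then v7 is forced to False.
v10 is now unconstrained; take v10 = True.
Every clause has at least one true literal under this assignment.

v1=T, v2=F, v3=T, v4=T, v5=F, v6=F, v7=F, v8=F, v9=T, v10=T, v11=F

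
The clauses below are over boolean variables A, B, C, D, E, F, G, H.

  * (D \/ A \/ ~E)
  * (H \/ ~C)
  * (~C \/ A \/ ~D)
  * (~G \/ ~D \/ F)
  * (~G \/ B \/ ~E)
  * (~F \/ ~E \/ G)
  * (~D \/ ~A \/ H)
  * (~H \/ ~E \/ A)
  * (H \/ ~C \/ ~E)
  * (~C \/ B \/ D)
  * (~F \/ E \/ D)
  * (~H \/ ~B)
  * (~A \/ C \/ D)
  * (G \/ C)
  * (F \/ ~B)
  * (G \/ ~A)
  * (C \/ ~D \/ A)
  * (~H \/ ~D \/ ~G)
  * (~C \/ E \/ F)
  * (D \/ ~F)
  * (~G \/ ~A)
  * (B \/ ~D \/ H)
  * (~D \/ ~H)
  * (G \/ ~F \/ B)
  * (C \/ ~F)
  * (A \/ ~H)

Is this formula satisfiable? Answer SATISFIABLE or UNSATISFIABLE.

SATISFIABLE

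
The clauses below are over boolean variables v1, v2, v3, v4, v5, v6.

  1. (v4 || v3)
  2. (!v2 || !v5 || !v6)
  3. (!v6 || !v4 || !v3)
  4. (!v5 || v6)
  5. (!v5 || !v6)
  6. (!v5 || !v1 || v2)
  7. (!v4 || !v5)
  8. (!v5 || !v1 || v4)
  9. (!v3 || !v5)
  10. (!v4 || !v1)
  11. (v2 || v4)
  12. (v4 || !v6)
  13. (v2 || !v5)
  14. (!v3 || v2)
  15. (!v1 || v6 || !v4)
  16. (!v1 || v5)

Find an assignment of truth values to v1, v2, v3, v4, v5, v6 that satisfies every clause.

v1=F  v2=F  v3=F  v4=T  v5=F  v6=T

Pure literal: v1 appears only negated; assign v1 = False.
Branch on v2: take v2 = False.
  then v4 is forced to True.
  then v5 is forced to False.
  then v3 is forced to False.
v6 is now unconstrained; take v6 = True.
Every clause has at least one true literal under this assignment.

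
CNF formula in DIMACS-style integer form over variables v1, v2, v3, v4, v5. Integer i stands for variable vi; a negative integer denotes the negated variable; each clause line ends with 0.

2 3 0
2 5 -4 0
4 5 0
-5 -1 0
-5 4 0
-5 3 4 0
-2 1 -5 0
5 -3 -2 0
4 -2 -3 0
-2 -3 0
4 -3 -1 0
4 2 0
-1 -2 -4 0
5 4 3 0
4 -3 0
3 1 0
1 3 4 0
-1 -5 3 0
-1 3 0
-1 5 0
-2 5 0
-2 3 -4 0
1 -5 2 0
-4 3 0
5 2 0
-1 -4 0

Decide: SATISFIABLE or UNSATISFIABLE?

UNSATISFIABLE

v3 = True:
  propagation gives v2=False, v4=True, v5=True, v1=False; an empty clause results — contradiction.
v3 = False:
  propagation gives v2=True, v1=True; an empty clause results — contradiction.
Every branch closes, so no satisfying assignment exists.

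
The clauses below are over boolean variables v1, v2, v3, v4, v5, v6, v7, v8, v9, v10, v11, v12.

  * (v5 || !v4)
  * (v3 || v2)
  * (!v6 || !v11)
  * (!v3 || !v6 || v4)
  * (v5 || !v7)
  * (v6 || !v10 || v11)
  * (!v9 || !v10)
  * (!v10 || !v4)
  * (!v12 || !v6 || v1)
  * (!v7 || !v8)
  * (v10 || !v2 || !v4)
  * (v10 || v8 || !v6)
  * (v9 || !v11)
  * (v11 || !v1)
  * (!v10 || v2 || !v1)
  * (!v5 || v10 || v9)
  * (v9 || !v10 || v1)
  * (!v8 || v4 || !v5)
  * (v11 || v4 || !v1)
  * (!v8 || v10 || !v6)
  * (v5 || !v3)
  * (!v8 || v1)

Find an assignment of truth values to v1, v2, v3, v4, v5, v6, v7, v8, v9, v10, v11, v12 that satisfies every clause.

Pure literal: v7 appears only negated; assign v7 = False.
v12 occurs only negated in the remaining clauses — set v12 = False.
Try v1 = False.
  then v8 is forced to False.
The remaining clauses are satisfied by v2 = False, v3 = True, v4 = False, v5 = True, v6 = False, v9 = True, v10 = False, v11 = False.
Every clause has at least one true literal under this assignment.

v1=False, v2=False, v3=True, v4=False, v5=True, v6=False, v7=False, v8=False, v9=True, v10=False, v11=False, v12=False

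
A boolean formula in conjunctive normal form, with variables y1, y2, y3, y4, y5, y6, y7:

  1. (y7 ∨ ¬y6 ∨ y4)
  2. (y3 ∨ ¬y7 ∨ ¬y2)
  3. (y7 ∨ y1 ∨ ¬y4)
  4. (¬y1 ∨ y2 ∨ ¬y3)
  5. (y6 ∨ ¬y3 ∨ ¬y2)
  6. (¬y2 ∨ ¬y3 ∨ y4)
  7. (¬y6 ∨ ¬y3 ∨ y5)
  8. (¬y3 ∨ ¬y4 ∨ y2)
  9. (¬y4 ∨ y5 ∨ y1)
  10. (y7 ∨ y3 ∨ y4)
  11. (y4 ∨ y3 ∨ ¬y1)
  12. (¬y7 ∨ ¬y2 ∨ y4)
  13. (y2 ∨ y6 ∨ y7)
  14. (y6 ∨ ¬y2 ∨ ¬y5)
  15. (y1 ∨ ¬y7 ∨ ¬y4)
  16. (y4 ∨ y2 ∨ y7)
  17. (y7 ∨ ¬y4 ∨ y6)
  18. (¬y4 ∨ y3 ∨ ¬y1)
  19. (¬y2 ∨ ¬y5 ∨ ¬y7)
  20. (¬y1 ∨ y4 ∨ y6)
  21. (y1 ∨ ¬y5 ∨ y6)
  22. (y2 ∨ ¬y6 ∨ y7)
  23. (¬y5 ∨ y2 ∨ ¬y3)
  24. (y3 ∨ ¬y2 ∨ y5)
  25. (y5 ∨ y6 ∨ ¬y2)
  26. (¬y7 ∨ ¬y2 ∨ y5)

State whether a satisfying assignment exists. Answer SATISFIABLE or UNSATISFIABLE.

Set y1 = False and propagate.
For the remaining variables, y2 = False, y3 = False, y4 = False, y5 = True, y6 = True, y7 = True works.
So y1=False, y2=False, y3=False, y4=False, y5=True, y6=True, y7=True is a satisfying assignment.

SATISFIABLE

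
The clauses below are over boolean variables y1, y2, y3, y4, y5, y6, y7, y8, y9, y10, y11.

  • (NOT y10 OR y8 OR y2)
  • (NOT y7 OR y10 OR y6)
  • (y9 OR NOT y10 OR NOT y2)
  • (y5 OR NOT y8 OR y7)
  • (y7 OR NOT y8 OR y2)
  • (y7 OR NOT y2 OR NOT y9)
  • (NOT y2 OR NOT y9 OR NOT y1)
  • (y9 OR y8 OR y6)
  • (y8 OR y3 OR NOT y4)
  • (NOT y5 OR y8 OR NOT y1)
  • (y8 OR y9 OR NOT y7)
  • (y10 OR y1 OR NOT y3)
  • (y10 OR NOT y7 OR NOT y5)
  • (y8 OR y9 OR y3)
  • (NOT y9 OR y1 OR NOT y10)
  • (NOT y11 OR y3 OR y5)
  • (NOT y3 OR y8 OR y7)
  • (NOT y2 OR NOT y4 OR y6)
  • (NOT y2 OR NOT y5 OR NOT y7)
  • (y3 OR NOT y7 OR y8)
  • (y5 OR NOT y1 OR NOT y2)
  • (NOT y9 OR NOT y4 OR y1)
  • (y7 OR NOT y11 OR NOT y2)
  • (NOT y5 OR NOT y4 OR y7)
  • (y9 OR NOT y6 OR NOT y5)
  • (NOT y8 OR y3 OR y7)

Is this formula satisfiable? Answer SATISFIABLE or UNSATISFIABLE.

Pure literal: y4 appears only negated; assign y4 = False.
Set y1 = False and propagate.
The remaining clauses are satisfied by y2 = False, y3 = True, y5 = False, y6 = False, y7 = True, y8 = True, y9 = False, y10 = True, y11 = True.
Every clause has at least one true literal under this assignment.
So y1=F, y2=F, y3=T, y4=F, y5=F, y6=F, y7=T, y8=T, y9=F, y10=T, y11=T is a satisfying assignment.

SATISFIABLE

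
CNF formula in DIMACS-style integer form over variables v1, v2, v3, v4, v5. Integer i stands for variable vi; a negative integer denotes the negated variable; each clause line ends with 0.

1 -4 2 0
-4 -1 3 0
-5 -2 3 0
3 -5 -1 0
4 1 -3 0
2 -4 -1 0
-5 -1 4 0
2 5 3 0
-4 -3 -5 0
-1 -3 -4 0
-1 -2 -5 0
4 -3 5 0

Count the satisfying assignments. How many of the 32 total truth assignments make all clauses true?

Satisfying assignments:
  v1=F v2=F v3=F v4=F v5=T
  v1=F v2=T v3=F v4=F v5=F
  v1=F v2=T v3=F v4=T v5=F
  v1=F v2=T v3=T v4=T v5=F
  v1=T v2=T v3=F v4=F v5=F
Count: 5.

5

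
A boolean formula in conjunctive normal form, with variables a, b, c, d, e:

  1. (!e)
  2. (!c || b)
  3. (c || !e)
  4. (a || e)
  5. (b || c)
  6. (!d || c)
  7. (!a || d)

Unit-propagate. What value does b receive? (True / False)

True

Unit clause (!e) sets e = False.
From (e || a) and e = False: a = True.
From (d || !a) and a = True: d = True.
In (!d || c), !d is now false; c must hold, so c = True.
(b || !c) with c = True leaves only b, so b = True.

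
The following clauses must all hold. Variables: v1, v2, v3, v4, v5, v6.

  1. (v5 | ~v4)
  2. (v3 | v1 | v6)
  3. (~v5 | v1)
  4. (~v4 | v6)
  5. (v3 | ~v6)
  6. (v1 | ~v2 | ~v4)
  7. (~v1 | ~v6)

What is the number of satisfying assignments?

12

Case analysis on v1 and v6:
  v1=T, v6=T: a clause becomes empty — 0.
  v1=T, v6=F: forces v4=F; v2, v3, v5 free → 2^3 = 8.
  v1=F, v6=T: remaining (v2,v3,v4,v5) ∈ {(F,T,F,F); (T,T,F,F)} — 2.
  v1=F, v6=F: remaining (v2,v3,v4,v5) ∈ {(F,T,F,F); (T,T,F,F)} — 2.
Total: 0 + 8 + 2 + 2 = 12.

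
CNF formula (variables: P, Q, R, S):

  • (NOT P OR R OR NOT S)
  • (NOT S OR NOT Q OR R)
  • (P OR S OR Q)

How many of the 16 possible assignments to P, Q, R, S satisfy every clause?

11

Split on S, then P.
  S=1, P=1: remaining (Q,R) ∈ {(0,1); (1,1)} — 2.
  S=1, P=0: remaining (Q,R) ∈ {(0,0); (0,1); (1,1)} — 3.
  S=0, P=1: remaining (Q,R) ∈ {(0,0); (0,1); (1,0); (1,1)} — 4.
  S=0, P=0: remaining (Q,R) ∈ {(1,0); (1,1)} — 2.
Total: 2 + 3 + 4 + 2 = 11.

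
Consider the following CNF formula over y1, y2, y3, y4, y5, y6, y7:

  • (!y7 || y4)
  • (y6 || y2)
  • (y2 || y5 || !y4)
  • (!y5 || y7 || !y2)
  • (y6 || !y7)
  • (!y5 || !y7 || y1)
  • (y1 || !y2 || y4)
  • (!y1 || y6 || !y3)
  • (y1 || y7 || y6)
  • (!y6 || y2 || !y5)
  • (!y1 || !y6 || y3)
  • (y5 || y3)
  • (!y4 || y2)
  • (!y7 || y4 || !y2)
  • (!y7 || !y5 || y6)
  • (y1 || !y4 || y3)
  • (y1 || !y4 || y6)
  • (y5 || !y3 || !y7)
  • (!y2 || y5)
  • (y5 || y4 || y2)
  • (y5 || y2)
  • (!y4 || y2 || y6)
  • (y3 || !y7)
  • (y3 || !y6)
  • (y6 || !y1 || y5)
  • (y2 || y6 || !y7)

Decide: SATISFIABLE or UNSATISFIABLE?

SATISFIABLE

Try y1 = True.
For the remaining variables, y2 = True, y3 = True, y4 = True, y5 = True, y6 = True, y7 = True works.
So y1 = T, y2 = T, y3 = T, y4 = T, y5 = T, y6 = T, y7 = T is a satisfying assignment.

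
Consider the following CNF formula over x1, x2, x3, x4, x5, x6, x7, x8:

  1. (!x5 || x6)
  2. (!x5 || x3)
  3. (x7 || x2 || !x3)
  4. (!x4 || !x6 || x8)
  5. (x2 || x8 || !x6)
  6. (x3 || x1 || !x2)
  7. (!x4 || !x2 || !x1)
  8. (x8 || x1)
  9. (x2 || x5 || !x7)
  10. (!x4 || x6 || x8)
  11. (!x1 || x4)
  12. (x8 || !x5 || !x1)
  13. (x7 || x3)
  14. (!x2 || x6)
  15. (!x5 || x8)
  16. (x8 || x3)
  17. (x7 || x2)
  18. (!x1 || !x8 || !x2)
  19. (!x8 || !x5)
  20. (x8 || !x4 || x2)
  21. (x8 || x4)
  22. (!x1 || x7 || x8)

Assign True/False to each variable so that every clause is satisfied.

Try x1 = False.
  then x8 is forced to True.
  then x5 is forced to False.
The remaining clauses are satisfied by x2 = True, x3 = True, x4 = True, x6 = True, x7 = False.

x1=0, x2=1, x3=1, x4=1, x5=0, x6=1, x7=0, x8=1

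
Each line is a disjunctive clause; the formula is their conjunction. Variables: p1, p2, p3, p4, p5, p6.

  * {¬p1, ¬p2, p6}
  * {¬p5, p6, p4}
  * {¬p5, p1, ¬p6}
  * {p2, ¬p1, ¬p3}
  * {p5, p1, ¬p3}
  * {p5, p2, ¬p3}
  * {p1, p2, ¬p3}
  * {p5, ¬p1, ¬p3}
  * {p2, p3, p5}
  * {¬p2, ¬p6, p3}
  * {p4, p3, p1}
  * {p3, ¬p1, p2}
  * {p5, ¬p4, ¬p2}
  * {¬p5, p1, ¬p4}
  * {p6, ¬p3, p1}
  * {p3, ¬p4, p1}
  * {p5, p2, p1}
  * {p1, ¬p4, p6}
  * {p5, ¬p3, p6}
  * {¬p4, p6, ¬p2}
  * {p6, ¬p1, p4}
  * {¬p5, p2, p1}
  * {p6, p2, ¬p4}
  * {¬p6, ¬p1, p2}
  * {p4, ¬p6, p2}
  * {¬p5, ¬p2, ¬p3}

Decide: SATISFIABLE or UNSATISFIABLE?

p1 = True:
  p2 = True:
    propagation gives p6=True, p3=True, p5=True; an empty clause results — contradiction.
  p2 = False:
    propagation gives p3=False; an empty clause results — contradiction.
p1 = False:
  p2 = True:
    p3 = True:
      propagation gives p5=True; contradiction.
    p3 = False:
      propagation gives p6=False, p4=True; contradiction.
  p2 = False:
    propagation gives p3=False, p5=True; an empty clause results — contradiction.
Every branch closes, so no satisfying assignment exists.

UNSATISFIABLE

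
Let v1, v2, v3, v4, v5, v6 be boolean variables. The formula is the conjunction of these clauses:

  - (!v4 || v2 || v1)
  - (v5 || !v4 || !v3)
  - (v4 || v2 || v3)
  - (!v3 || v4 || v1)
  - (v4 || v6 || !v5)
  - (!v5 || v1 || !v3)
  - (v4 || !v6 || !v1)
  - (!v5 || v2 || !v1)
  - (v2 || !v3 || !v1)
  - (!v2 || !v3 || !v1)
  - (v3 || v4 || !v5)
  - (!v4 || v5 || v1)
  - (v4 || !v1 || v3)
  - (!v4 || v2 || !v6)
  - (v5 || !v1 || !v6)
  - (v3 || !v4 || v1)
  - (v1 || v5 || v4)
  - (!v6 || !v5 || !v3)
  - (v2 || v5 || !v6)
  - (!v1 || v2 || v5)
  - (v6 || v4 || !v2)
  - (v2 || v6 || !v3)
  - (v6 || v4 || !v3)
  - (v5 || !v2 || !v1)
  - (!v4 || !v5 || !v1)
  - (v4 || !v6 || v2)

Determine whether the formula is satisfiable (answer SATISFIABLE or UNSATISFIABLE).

v4 = True:
  v1 = True:
    propagation gives v5=False, v3=False, v6=False, v2=True; an empty clause results — contradiction.
  v1 = False:
    propagation gives v2=True, v5=True, v3=False; an empty clause results — contradiction.
v4 = False:
  v1 = True:
    propagation gives v6=False, v5=False, v3=True; an empty clause results — contradiction.
  v1 = False:
    propagation gives v3=False, v2=True, v5=False; an empty clause results — contradiction.
Every branch closes, so no satisfying assignment exists.

UNSATISFIABLE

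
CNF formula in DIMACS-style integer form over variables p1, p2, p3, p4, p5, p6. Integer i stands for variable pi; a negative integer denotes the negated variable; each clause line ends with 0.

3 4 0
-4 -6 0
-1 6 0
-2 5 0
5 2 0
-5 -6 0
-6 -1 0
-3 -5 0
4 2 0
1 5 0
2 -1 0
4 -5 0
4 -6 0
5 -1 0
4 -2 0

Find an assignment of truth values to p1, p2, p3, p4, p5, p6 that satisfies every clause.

p1 = 0, p2 = 1, p3 = 0, p4 = 1, p5 = 1, p6 = 0

Set p1 = False and propagate.
  then p5 is forced to True.
  then p6 is forced to False.
  then p3 is forced to False.
  then p4 is forced to True.
p2 is now unconstrained; take p2 = True.
Every clause has at least one true literal under this assignment.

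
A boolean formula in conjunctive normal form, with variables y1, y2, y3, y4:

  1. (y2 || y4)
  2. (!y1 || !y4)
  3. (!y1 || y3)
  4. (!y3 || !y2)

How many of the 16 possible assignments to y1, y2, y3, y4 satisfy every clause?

The models are:
  y1=0 y2=0 y3=0 y4=1
  y1=0 y2=0 y3=1 y4=1
  y1=0 y2=1 y3=0 y4=0
  y1=0 y2=1 y3=0 y4=1
That's 4 in total.

4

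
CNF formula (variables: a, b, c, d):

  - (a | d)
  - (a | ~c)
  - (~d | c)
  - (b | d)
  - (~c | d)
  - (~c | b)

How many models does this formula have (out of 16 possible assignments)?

2

Satisfying assignments:
  a=T b=T c=F d=F
  a=T b=T c=T d=T
Count: 2.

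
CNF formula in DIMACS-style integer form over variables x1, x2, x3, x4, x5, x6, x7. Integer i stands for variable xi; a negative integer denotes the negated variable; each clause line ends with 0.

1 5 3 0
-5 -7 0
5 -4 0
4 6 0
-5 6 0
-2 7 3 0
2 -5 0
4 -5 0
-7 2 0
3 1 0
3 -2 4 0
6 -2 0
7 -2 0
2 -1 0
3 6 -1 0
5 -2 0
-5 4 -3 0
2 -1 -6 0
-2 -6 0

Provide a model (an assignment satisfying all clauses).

x1=F, x2=F, x3=T, x4=F, x5=F, x6=T, x7=F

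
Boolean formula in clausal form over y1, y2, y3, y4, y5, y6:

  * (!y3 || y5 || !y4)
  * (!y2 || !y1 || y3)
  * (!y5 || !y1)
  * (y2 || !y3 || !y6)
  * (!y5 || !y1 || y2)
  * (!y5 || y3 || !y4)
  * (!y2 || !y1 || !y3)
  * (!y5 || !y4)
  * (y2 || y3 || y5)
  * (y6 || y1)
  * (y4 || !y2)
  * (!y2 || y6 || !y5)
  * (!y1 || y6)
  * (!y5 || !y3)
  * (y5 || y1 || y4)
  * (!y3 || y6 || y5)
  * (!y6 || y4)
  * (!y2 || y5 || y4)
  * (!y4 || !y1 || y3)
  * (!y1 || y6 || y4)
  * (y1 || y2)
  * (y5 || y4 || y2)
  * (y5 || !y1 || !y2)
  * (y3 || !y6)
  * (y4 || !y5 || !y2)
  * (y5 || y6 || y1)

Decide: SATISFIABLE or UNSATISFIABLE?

UNSATISFIABLE

y5 = True:
  propagation gives y1=False, y4=False, y6=True; an empty clause results — contradiction.
y5 = False:
  y1 = True:
    propagation gives y6=True, y4=True, y3=False; an empty clause results — contradiction.
  y1 = False:
    propagation gives y6=True, y4=True, y3=False; an empty clause results — contradiction.
Every branch closes, so no satisfying assignment exists.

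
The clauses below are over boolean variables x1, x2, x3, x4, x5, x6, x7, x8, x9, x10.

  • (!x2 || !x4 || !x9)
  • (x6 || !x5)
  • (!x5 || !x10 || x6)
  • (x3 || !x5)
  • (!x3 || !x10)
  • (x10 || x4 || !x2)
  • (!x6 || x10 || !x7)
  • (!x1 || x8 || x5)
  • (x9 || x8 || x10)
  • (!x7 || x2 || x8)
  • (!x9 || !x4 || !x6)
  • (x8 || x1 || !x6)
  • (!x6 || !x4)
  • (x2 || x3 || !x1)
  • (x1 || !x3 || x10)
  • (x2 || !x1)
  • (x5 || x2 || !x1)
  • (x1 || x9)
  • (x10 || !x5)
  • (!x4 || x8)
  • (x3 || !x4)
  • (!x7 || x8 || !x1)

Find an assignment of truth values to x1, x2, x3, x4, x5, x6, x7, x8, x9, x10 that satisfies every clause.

x1=False, x2=False, x3=False, x4=False, x5=False, x6=False, x7=False, x8=False, x9=True, x10=True

x7 occurs only negated in the remaining clauses — set x7 = False.
Branch on x1: take x1 = False.
  then x9 is forced to True.
Set x2 = False and propagate.
Set x3 = False and propagate.
  then x5 is forced to False.
  then x4 is forced to False.
For the remaining variables, x6 = False, x8 = False, x10 = True works.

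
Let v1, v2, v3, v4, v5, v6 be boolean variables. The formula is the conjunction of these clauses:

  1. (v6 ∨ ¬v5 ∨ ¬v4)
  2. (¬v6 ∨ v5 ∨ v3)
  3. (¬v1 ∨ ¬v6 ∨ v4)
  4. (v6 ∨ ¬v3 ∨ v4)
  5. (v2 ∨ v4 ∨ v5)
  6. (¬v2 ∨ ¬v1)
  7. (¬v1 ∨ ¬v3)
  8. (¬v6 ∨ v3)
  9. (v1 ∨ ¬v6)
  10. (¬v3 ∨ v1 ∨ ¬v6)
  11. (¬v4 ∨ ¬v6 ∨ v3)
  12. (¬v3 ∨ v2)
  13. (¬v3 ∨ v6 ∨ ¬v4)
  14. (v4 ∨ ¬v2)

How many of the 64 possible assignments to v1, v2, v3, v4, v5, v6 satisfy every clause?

Satisfying assignments:
  v1=0 v2=0 v3=0 v4=0 v5=1 v6=0
  v1=0 v2=0 v3=0 v4=1 v5=0 v6=0
  v1=0 v2=1 v3=0 v4=1 v5=0 v6=0
  v1=1 v2=0 v3=0 v4=0 v5=1 v6=0
  v1=1 v2=0 v3=0 v4=1 v5=0 v6=0
Count: 5.

5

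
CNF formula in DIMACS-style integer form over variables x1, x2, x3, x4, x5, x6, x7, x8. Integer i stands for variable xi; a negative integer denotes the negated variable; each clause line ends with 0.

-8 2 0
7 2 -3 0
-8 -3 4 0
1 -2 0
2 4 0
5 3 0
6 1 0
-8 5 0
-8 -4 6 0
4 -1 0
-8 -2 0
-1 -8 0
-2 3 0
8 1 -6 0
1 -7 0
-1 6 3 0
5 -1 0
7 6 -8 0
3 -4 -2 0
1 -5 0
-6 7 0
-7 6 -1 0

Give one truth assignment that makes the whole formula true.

x1=True, x2=False, x3=True, x4=True, x5=True, x6=True, x7=True, x8=False

Check each clause:
  1. (x2 || !x8) — !x8 is true.
  2. (x2 || !x3 || x7) — x7 is true.
  3. (x4 || !x8 || !x3) — !x8 is true.
  4. (!x2 || x1) — x1 is true.
  5. (x2 || x4) — x4 is true.
  6. (x5 || x3) — x3 is true.
  7. (x6 || x1) — x1 is true.
  8. (x5 || !x8) — !x8 is true.
  9. (!x4 || !x8 || x6) — !x8 is true.
  10. (!x1 || x4) — x4 is true.
  11. (!x8 || !x2) — !x8 is true.
  12. (!x8 || !x1) — !x8 is true.
  13. (!x2 || x3) — x3 is true.
  14. (!x6 || x8 || x1) — x1 is true.
  15. (!x7 || x1) — x1 is true.
  16. (x3 || !x1 || x6) — x3 is true.
  17. (!x1 || x5) — x5 is true.
  18. (!x8 || x7 || x6) — !x8 is true.
  19. (!x2 || x3 || !x4) — x3 is true.
  20. (!x5 || x1) — x1 is true.
  21. (!x6 || x7) — x7 is true.
  22. (!x1 || x6 || !x7) — x6 is true.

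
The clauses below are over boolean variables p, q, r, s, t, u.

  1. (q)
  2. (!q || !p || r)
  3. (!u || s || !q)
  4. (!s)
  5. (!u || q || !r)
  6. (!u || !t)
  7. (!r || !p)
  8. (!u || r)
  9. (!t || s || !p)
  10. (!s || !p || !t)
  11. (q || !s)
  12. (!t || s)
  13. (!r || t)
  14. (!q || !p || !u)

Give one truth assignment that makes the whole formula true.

p=False, q=True, r=False, s=False, t=False, u=False

Check each clause:
  1. (q) — q is true.
  2. (r || !q || !p) — !p is true.
  3. (!u || !q || s) — !u is true.
  4. (!s) — !s is true.
  5. (!u || q || !r) — q is true.
  6. (!u || !t) — !u is true.
  7. (!r || !p) — !r is true.
  8. (r || !u) — !u is true.
  9. (s || !p || !t) — !t is true.
  10. (!s || !p || !t) — !t is true.
  11. (!s || q) — q is true.
  12. (!t || s) — !t is true.
  13. (t || !r) — !r is true.
  14. (!u || !q || !p) — !u is true.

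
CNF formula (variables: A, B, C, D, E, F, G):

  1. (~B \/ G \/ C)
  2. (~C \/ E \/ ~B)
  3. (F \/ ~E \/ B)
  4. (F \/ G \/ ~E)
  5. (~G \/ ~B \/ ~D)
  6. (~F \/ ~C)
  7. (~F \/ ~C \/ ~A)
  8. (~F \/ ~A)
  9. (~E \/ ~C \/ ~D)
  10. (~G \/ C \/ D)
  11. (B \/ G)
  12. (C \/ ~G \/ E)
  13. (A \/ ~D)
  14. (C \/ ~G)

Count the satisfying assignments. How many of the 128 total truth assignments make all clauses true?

The models are:
  A=0 B=0 C=1 D=0 E=0 F=0 G=1
  A=0 B=1 C=1 D=0 E=1 F=0 G=1
  A=1 B=0 C=1 D=0 E=0 F=0 G=1
  A=1 B=0 C=1 D=1 E=0 F=0 G=1
  A=1 B=1 C=1 D=0 E=1 F=0 G=1
Count: 5.

5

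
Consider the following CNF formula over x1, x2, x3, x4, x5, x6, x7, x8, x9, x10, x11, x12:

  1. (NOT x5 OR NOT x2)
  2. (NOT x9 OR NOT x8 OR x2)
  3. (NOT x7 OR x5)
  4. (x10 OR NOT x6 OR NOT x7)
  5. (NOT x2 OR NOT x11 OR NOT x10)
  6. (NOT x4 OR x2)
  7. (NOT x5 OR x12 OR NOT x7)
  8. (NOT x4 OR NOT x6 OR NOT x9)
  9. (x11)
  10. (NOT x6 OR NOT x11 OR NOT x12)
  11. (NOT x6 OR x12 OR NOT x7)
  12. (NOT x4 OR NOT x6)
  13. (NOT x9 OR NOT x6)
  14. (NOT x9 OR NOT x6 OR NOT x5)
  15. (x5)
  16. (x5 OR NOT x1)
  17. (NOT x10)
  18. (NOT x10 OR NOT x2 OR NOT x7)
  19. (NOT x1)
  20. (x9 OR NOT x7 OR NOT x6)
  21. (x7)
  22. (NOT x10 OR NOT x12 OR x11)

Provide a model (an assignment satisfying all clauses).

The clause (x11) is unit: x11 must be True.
(x5) is a unit clause, so x5 = True.
Unit propagation: (NOT x2) forces x2 = False.
Unit propagation: (NOT x4) forces x4 = False.
(NOT x10) is a unit clause, so x10 = False.
(NOT x1) is a unit clause, so x1 = False.
(x7) is a unit clause, so x7 = True.
The clause (NOT x6) is unit: x6 must be False.
Unit propagation: (x12) forces x12 = True.
Pure literal: x8 appears only negated; assign x8 = False.
Pure literal: x9 appears only negated; assign x9 = False.
x3 is now unconstrained; take x3 = False.

x1=F, x2=F, x3=F, x4=F, x5=T, x6=F, x7=T, x8=F, x9=F, x10=F, x11=T, x12=T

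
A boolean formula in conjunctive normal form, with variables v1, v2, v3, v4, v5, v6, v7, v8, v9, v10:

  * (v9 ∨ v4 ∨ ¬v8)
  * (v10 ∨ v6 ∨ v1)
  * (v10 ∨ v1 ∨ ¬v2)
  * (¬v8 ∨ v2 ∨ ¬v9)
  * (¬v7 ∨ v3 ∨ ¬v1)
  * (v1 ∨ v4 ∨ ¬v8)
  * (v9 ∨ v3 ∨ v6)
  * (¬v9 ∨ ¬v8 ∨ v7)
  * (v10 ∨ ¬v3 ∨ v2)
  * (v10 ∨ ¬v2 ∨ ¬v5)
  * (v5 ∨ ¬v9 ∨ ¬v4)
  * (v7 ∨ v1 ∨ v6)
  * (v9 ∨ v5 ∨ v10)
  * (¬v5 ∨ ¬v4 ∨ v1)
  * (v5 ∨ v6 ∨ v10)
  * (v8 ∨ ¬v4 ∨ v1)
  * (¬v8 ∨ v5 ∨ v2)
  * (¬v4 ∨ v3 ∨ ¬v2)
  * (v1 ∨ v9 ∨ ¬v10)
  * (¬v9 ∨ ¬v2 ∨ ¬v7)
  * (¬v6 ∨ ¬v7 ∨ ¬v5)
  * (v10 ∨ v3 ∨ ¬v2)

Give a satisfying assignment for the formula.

v1=True, v2=False, v3=True, v4=False, v5=True, v6=True, v7=False, v8=False, v9=True, v10=True

Branch on v1: take v1 = True.
Set v2 = False and propagate.
The remaining clauses are satisfied by v3 = True, v4 = False, v5 = True, v6 = True, v7 = False, v8 = False, v9 = True, v10 = True.
Every clause has at least one true literal under this assignment.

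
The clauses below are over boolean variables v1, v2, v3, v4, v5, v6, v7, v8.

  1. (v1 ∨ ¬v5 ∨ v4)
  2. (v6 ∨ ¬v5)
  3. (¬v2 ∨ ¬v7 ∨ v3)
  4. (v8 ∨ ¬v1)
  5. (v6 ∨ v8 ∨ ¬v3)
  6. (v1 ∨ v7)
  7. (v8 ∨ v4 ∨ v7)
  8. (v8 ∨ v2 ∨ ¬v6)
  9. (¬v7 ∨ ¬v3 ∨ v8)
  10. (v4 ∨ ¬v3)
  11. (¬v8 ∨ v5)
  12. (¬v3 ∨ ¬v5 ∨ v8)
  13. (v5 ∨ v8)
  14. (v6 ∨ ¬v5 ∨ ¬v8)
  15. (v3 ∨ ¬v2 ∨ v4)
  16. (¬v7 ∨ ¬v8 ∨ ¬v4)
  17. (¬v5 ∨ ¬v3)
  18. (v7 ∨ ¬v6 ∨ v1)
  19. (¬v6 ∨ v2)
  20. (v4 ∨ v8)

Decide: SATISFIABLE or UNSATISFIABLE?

SATISFIABLE

Try v1 = True.
  then v8 is forced to True.
  then v5 is forced to True.
  then v6 is forced to True.
  then v3 is forced to False.
  then v2 is forced to True.
  then v7 is forced to False.
  then v4 is forced to True.
So v1=True, v2=True, v3=False, v4=True, v5=True, v6=True, v7=False, v8=True is a satisfying assignment.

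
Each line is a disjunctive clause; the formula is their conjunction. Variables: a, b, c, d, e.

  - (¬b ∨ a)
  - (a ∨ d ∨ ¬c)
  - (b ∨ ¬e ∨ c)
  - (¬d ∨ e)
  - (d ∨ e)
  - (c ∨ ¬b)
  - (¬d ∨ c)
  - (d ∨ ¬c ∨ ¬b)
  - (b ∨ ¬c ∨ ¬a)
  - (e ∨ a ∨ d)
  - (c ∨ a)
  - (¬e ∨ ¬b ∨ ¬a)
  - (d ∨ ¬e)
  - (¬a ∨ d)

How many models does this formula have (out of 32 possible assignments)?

1

The models are:
  a=F b=F c=T d=T e=T
That's 1 in total.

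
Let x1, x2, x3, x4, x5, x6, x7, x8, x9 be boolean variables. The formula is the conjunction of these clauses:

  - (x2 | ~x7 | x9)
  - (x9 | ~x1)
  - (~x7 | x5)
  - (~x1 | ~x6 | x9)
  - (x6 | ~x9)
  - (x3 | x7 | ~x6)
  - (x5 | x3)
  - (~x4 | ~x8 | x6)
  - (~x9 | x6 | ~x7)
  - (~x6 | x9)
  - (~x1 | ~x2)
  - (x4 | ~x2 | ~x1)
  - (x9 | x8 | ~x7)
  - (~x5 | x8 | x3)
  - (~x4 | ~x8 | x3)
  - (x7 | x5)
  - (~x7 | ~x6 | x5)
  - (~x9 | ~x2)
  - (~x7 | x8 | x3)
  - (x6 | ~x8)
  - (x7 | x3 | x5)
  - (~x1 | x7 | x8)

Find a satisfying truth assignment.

x1 occurs only negated in the remaining clauses — set x1 = False.
Pure literal: x3 appears only positively; assign x3 = True.
Branch on x2: take x2 = True.
  then x9 is forced to False.
  then x6 is forced to False.
  then x8 is forced to False.
  then x7 is forced to False.
  then x5 is forced to True.
x4 is now unconstrained; take x4 = True.
Every clause has at least one true literal under this assignment.

x1 = F, x2 = T, x3 = T, x4 = T, x5 = T, x6 = F, x7 = F, x8 = F, x9 = F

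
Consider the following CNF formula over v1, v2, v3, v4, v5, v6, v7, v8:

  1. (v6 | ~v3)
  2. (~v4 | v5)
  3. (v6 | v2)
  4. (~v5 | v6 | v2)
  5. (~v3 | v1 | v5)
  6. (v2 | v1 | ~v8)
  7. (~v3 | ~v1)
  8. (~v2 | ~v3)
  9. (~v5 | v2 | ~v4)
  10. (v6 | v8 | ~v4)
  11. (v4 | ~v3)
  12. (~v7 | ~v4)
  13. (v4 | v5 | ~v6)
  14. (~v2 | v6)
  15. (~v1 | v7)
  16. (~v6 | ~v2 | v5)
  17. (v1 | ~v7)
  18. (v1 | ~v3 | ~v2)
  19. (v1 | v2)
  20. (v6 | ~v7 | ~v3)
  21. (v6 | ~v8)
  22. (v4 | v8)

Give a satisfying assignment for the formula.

v1=T, v2=F, v3=F, v4=F, v5=T, v6=T, v7=T, v8=T

v3 occurs only negated in the remaining clauses — set v3 = False.
Branch on v1: take v1 = True.
  then v7 is forced to True.
  then v4 is forced to False.
  then v8 is forced to True.
  then v6 is forced to True.
  then v5 is forced to True.
v2 is now unconstrained; take v2 = False.
Every clause has at least one true literal under this assignment.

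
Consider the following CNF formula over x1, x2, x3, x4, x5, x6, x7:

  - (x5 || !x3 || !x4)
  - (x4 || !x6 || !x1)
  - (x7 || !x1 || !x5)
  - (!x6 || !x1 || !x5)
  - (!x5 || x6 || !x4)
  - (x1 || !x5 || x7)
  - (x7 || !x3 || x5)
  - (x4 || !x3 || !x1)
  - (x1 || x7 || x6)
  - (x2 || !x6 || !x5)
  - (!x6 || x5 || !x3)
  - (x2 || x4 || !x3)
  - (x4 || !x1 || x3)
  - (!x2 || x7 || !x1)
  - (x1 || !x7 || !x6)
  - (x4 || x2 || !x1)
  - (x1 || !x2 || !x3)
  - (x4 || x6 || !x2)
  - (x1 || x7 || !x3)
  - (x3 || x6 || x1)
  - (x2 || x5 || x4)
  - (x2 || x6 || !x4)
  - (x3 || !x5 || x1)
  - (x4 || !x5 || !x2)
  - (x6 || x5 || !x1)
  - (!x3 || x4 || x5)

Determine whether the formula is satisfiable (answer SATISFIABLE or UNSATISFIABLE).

SATISFIABLE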